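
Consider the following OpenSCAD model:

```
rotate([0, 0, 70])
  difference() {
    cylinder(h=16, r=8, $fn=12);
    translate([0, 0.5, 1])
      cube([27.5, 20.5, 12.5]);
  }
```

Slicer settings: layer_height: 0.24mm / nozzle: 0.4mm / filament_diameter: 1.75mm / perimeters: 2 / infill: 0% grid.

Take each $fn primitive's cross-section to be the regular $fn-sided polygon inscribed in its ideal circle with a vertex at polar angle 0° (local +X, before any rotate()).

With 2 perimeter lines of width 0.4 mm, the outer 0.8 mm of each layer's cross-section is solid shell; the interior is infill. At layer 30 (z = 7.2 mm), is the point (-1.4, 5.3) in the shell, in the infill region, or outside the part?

At z = 7.2 mm: the r=8 cylinder gives a regular 12-gon of circumradius 8 (constant along its height); the cube at (0, 0.5) is present — its section is the full 27.5×20.5 rectangle; Taking the first minus the rest: starting from the r=8 cylinder, the 27.5×20.5 cube at (0, 0.5) partially overlaps it — only the 44.03 mm² overlap (of its 563.75 mm²) is removed, clipping the outline — 1 connected region; (whole slice rotated 70° about Z — lengths, areas and connectivity unchanged). Overall, the cross-section is a single solid region. Undo the 70° rotation: the query point maps to (4.502, 3.128) in the un-rotated model frame. The nearest boundary edge runs (0.00, 0.50)→(7.87, 0.50); distance from the point to it = 2.63 mm. The point is not inside any of the regions above, so it lies outside the cross-section (2.63 mm from the nearest boundary).

outside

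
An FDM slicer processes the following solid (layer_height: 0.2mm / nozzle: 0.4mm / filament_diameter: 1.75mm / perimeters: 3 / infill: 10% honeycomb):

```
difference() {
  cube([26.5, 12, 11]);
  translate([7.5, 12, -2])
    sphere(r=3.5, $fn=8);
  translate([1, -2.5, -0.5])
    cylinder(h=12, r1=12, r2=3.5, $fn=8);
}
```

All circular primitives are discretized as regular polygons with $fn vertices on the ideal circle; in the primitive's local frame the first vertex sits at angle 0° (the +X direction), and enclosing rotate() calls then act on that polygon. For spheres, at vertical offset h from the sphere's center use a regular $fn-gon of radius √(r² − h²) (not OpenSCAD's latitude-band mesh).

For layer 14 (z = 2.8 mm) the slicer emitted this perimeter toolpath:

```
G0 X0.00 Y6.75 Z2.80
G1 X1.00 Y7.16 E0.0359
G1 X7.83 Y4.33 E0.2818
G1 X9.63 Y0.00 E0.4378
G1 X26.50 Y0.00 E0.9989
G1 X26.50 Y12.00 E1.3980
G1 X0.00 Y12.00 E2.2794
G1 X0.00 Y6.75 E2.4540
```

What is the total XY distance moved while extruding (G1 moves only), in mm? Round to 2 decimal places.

Sum the Euclidean lengths of each G1 segment: total = 73.78 mm.

73.78 mm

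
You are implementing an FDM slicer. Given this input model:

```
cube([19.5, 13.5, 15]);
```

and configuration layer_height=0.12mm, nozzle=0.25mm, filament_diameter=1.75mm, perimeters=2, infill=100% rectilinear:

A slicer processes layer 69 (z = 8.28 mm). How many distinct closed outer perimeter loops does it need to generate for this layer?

At z = 8.28 mm: the cube (footprint 19.5×13.5) is included at this height. The result has 1 disconnected region.

1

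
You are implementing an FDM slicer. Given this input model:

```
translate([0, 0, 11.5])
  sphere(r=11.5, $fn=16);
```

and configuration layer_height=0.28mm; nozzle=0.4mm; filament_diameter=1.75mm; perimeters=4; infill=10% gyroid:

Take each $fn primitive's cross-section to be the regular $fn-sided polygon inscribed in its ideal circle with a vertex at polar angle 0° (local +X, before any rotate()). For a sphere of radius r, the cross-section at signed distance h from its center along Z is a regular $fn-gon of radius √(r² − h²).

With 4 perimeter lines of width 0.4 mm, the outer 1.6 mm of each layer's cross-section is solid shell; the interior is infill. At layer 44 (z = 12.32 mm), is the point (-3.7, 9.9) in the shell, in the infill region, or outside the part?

shell

At z = 12.32 mm: the r=11.5 sphere contributes a regular 16-gon of circumradius √(11.5²−0.82²) = 11.471. Overall, the cross-section is a single solid region. The nearest boundary edge runs (0.00, 11.47)→(-4.39, 10.60); distance from the point to it = 0.82 mm. The point is inside the cross-section, 0.82 mm from the nearest boundary — within the 1.6 mm shell band (4 × 0.4).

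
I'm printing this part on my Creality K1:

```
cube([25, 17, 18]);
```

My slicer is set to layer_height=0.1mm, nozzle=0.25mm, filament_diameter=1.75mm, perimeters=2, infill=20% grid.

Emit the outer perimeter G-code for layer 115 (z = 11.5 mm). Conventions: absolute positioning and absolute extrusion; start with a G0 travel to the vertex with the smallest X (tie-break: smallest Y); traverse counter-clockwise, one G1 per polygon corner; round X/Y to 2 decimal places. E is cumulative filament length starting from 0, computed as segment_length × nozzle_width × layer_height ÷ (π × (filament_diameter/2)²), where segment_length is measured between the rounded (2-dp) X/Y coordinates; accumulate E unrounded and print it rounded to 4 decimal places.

G0 X0.00 Y0.00 Z11.50
G1 X25.00 Y0.00 E0.2598
G1 X25.00 Y17.00 E0.4365
G1 X0.00 Y17.00 E0.6964
G1 X0.00 Y0.00 E0.8731

At z = 11.5 mm: the cube (footprint 25×17) is included at this height. The outline is a single polygon with 4 vertices. Extrusion per mm of travel: 0.25 × 0.1 / (π × 0.875²) = 0.010394. Accumulating E over each segment gives final E = 0.8731.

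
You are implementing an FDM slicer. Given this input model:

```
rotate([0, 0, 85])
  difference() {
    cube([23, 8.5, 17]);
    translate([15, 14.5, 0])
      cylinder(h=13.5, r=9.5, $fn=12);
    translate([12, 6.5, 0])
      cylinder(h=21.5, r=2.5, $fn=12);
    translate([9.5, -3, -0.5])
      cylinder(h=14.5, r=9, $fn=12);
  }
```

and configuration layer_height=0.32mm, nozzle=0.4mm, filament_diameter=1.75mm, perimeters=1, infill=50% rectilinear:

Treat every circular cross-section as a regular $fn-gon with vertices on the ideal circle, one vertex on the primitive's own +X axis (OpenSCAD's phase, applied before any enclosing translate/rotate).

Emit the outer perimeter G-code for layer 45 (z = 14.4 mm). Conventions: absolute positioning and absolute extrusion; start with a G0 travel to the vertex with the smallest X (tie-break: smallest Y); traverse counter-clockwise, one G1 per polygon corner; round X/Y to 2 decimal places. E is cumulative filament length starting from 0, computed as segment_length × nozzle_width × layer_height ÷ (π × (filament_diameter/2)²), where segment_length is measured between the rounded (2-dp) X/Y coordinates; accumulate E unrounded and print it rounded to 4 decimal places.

At z = 14.4 mm: the 23×8.5 cube contributes its full rectangle; the cylinder at (15, 14.5) is not intersected at this z (z outside [0, 13.5]); the r=2.5 cylinder at (12, 6.5) gives a regular 12-gon of circumradius 2.5 (constant along its height); the cylinder at (9.5, -3) does not reach this height (z outside [-0.5, 14]); Taking the first minus the rest: starting from the 23×8.5 cube, the r=2.5 cylinder at (12, 6.5) partially overlaps it — only the 17.89 mm² overlap (of its 18.75 mm²) is removed, clipping the outline — 1 connected region; (whole slice rotated 85° about Z — lengths, areas and connectivity unchanged). The outline is a single polygon with 15 vertices. Extrusion per mm of travel: 0.4 × 0.32 / (π × 0.875²) = 0.053216. Accumulating E over each segment gives final E = 3.8664.

G0 X-8.47 Y0.74 Z14.40
G1 X0.00 Y0.00 E0.4525
G1 X2.00 Y22.91 E1.6763
G1 X-6.46 Y23.65 E2.1282
G1 X-7.30 Y14.10 E2.6384
G1 X-6.49 Y14.79 E2.6950
G1 X-5.21 Y15.01 E2.7641
G1 X-4.00 Y14.57 E2.8326
G1 X-3.16 Y13.58 E2.9017
G1 X-2.94 Y12.30 E2.9708
G1 X-3.38 Y11.09 E3.0394
G1 X-4.37 Y10.26 E3.1081
G1 X-5.65 Y10.03 E3.1773
G1 X-6.86 Y10.47 E3.2458
G1 X-7.55 Y11.29 E3.3029
G1 X-8.47 Y0.74 E3.8664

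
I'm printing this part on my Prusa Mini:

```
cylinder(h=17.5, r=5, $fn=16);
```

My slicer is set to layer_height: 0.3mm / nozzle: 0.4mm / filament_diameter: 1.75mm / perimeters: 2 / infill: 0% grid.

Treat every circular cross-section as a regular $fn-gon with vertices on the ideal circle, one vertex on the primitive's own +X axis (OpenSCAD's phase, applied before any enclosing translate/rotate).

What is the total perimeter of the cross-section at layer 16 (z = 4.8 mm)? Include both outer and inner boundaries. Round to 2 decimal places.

31.21 mm

At z = 4.8 mm: the cylinder: section is a regular 16-gon, circumradius r=5 (perimeter = 2·16·5.000·sin(180°/16) = 31.21 mm). Overall, the cross-section is a single solid region. Total boundary length (outer) = 31.21 mm.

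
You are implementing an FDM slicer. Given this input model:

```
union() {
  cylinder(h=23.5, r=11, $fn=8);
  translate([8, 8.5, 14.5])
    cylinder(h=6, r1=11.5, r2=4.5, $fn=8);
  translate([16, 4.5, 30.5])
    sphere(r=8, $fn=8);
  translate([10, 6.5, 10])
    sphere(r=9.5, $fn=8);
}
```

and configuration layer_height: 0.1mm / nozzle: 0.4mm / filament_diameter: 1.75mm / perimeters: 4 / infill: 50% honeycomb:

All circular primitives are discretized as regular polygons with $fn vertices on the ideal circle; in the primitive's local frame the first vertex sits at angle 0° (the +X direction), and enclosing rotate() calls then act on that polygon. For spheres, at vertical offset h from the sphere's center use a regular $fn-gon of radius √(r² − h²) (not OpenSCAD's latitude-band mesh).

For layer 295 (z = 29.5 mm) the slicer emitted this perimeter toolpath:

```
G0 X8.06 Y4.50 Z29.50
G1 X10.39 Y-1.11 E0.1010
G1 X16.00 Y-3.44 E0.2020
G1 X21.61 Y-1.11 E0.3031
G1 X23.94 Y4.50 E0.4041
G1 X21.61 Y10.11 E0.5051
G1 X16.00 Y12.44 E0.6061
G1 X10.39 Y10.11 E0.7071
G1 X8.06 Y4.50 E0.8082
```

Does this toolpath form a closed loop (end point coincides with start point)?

Start point (G0): (8.06, 4.50). End point (last G1): the path returns to the start — closed.

yes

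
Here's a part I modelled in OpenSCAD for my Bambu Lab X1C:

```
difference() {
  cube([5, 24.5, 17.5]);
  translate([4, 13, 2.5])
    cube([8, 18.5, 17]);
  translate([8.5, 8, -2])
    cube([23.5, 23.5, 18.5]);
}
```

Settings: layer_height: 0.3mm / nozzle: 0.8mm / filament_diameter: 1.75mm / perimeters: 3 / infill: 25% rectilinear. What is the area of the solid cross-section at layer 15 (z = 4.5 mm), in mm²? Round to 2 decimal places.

At z = 4.5 mm: the 5×24.5 cube contributes its full rectangle (area 122.50 mm²); the cube at (4, 13) (footprint 8×18.5) is included at this height (area 148.00 mm²); the cube at (8.5, 8) (footprint 23.5×23.5) is included at this height (area 552.25 mm²); Subtracting the remaining from the first: starting from the 5×24.5 cube (122.50 mm²), the 8×18.5 cube at (4, 13) partially overlaps it — only the 11.50 mm² overlap (of its 148.00 mm²) is removed, clipping the outline; the 23.5×23.5 cube at (8.5, 8) misses the remaining region (no effect) — area = 111.00 mm². Overall, the cross-section is a single solid region. Net area = 111.00 mm².

111.00 mm²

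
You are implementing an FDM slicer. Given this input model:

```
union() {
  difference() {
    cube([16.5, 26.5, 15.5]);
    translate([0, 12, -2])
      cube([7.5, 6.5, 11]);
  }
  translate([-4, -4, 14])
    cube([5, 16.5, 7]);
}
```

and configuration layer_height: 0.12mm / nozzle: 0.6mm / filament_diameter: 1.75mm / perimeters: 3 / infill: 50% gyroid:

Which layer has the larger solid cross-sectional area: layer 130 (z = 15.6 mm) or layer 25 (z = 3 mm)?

layer 25 (z = 3 mm)

Layer 130 (z = 15.6): the cube is absent (z outside [0, 15.5]); the cube at (0, 12) is not intersected at this z (z outside [-2, 9]); After the difference (first − rest): the first operand is absent here, so nothing remains; the cube at (-4, -4) (footprint 5×16.5) is included at this height (area 82.50 mm²); Combining (union): only the 5×16.5 cube at (-4, -4) is present, so the union is just that shape — area = 82.50 mm². So its area = 82.50 mm². Layer 25 (z = 3): the cube (footprint 16.5×26.5) is included at this height (area 437.25 mm²); the 7.5×6.5 cube at (0, 12) contributes its full rectangle (area 48.75 mm²); Taking the first minus the rest: starting from the 16.5×26.5 cube (437.25 mm²), the 7.5×6.5 cube at (0, 12) lies inside it touching the edge (removes its full 48.75 mm²) — area = 388.50 mm²; the cube at (-4, -4) is absent (z outside [14, 21]); Taking the union: only that combined region is present, so the union is just that shape — area = 388.50 mm². So its area = 388.50 mm². Layer 25 is larger (388.50 vs 82.50 mm²).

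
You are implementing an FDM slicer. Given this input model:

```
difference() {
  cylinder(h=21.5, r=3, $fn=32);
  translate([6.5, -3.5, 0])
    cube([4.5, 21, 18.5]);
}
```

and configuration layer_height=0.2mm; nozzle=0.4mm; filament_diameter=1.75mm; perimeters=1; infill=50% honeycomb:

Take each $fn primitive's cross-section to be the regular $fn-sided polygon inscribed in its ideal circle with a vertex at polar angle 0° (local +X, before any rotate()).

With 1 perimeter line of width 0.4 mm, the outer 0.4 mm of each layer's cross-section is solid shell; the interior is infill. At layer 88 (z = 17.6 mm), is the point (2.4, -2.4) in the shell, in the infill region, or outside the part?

outside

At z = 17.6 mm: the r=3 cylinder gives a regular 32-gon of circumradius 3 (constant along its height); the 4.5×21 cube at (6.5, -3.5) contributes its full rectangle; After the difference (first − rest): starting from the r=3 cylinder, the 4.5×21 cube at (6.5, -3.5) misses the remaining region (no effect) — 1 connected region. Overall, the cross-section is a single solid region. The nearest boundary edge runs (2.49, -1.67)→(2.12, -2.12); distance from the point to it = 0.39 mm. The point is not inside any of the regions above, so it lies outside the cross-section (0.39 mm from the nearest boundary).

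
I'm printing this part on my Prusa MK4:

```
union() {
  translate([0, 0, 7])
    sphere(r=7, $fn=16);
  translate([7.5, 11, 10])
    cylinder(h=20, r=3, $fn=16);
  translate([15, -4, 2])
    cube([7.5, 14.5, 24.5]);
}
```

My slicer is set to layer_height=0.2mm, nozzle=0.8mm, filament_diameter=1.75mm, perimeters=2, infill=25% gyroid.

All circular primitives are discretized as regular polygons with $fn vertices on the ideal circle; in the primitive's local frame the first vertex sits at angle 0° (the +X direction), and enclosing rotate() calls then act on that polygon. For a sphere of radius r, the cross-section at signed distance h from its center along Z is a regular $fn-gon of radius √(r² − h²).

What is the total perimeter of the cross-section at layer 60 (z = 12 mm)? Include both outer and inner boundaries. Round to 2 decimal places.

93.31 mm

At z = 12 mm: the r=7 sphere contributes a regular 16-gon of circumradius √(7²−5²) = 4.899 (perimeter = 2·16·4.899·sin(180°/16) = 30.58 mm); the cylinder at (7.5, 11): section is a regular 16-gon, circumradius r=3 (perimeter = 2·16·3.000·sin(180°/16) = 18.73 mm); the cube at (15, -4) (footprint 7.5×14.5) is included at this height (perimeter 44.00 mm); Merging all regions: the 3 present regions are separate (no shared area or edge), so areas and boundary lengths simply add and each stays a separate island — boundary = 93.31 mm. Overall, the cross-section has 3 separate islands. Total boundary length (outer) = 93.31 mm.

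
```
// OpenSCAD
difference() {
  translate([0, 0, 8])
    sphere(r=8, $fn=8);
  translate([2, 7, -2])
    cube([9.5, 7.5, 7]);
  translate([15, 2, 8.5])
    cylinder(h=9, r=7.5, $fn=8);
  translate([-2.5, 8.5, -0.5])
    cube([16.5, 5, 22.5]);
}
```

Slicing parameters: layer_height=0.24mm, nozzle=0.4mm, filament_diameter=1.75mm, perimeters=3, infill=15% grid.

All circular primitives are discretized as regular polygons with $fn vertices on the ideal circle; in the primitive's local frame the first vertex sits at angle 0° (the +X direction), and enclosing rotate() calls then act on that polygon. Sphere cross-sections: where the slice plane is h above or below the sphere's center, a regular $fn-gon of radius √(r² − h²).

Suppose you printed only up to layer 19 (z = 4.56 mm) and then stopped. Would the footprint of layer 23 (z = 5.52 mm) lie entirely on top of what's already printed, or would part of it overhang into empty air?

part overhangs

Compare the two slices. At z = 4.56: the sphere: section is a regular 8-gon, circumradius = √(r²−h²) = √(8²−3.44²) = 7.223 (area = (8/2)·7.223²·sin(360°/8) = 147.55 mm²); the cube at (2, 7) is present — its section is the full 9.5×7.5 rectangle (area 71.25 mm²); the cylinder at (15, 2) is not intersected at this z (z outside [8.5, 17.5]); the 16.5×5 cube at (-2.5, 8.5) contributes its full rectangle (area 82.50 mm²); After the difference (first − rest): starting from the r=8 sphere (147.55 mm²), the 9.5×7.5 cube at (2, 7) misses the remaining region (no effect); the 16.5×5 cube at (-2.5, 8.5) misses the remaining region (no effect) — area = 147.55 mm². At z = 5.52: the sphere: section is a regular 8-gon, circumradius = √(r²−h²) = √(8²−2.48²) = 7.606 (area = (8/2)·7.606²·sin(360°/8) = 163.62 mm²); the cube at (2, 7) is absent (z outside [-2, 5]); the cylinder at (15, 2) is not intersected at this z (z outside [8.5, 17.5]); the cube at (-2.5, 8.5) is present — its section is the full 16.5×5 rectangle (area 82.50 mm²); Taking the first minus the rest: starting from the r=8 sphere (163.62 mm²), the 16.5×5 cube at (-2.5, 8.5) misses the remaining region (no effect) — area = 163.62 mm². Checking containment: at z = 5.52 the cross-section extends beyond the z = 4.56 cross-section by about 16.07 mm².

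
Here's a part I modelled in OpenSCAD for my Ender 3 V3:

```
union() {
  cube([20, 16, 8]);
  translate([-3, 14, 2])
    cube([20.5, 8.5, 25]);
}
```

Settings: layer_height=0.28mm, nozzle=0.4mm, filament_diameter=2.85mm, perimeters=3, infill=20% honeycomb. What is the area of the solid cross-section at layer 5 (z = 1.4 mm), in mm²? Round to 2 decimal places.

At z = 1.4 mm: the 20×16 cube contributes its full rectangle (area 320.00 mm²); the cube at (-3, 14) does not reach this height (z outside [2, 27]); Taking the union: only the 20×16 cube is present, so the union is just that shape — area = 320.00 mm². Overall, the cross-section is a single solid region. Net area = 320.00 mm².

320.00 mm²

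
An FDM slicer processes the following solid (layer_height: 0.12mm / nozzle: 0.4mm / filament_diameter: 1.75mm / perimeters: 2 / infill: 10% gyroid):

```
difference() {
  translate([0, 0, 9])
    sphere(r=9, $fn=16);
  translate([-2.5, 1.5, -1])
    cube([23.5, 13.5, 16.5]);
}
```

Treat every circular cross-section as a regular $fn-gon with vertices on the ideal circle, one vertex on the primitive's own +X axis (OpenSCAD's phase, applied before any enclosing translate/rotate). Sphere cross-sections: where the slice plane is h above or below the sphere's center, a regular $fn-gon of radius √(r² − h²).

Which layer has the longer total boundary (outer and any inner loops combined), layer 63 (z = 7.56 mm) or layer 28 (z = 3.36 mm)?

layer 63 (z = 7.56 mm)

Layer 63 (z = 7.56): the r=9 sphere contributes a regular 16-gon of circumradius √(9²−1.44²) = 8.884 (perimeter = 2·16·8.884·sin(180°/16) = 55.46 mm); the cube at (-2.5, 1.5) (footprint 23.5×13.5) is included at this height (perimeter 74.00 mm); After the difference (first − rest): starting from the r=9 sphere, the 23.5×13.5 cube at (-2.5, 1.5) partially overlaps it — only the 65.14 mm² overlap (of its 317.25 mm²) is removed, clipping the outline — boundary = 58.55 mm. So its perimeter = 58.55 mm. Layer 28 (z = 3.36): the r=9 sphere contributes a regular 16-gon of circumradius √(9²−5.64²) = 7.014 (perimeter = 2·16·7.014·sin(180°/16) = 43.79 mm); the 23.5×13.5 cube at (-2.5, 1.5) contributes its full rectangle (perimeter 74.00 mm); Subtracting the remaining from the first: starting from the r=9 sphere, the 23.5×13.5 cube at (-2.5, 1.5) partially overlaps it — only the 40.51 mm² overlap (of its 317.25 mm²) is removed, clipping the outline — boundary = 46.05 mm. So its perimeter = 46.05 mm. Layer 63 is larger (58.55 vs 46.05 mm).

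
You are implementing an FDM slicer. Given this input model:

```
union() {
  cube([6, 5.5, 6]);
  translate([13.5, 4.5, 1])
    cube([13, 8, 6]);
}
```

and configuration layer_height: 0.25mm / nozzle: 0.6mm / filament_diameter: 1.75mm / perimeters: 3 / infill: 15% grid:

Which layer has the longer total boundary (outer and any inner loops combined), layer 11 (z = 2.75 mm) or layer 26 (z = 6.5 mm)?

layer 11 (z = 2.75 mm)

Layer 11 (z = 2.75): the cube is present — its section is the full 6×5.5 rectangle (perimeter 23.00 mm); the 13×8 cube at (13.5, 4.5) contributes its full rectangle (perimeter 42.00 mm); Taking the union: the 2 present regions are separate (no shared area or edge), so areas and boundary lengths simply add and each stays a separate island — boundary = 65.00 mm. So its perimeter = 65.00 mm. Layer 26 (z = 6.5): the cube does not reach this height (z outside [0, 6]); the cube at (13.5, 4.5) is present — its section is the full 13×8 rectangle (perimeter 42.00 mm); Taking the union: only the 13×8 cube at (13.5, 4.5) is present, so the union is just that shape — boundary = 42.00 mm. So its perimeter = 42.00 mm. Layer 11 is larger (65.00 vs 42.00 mm).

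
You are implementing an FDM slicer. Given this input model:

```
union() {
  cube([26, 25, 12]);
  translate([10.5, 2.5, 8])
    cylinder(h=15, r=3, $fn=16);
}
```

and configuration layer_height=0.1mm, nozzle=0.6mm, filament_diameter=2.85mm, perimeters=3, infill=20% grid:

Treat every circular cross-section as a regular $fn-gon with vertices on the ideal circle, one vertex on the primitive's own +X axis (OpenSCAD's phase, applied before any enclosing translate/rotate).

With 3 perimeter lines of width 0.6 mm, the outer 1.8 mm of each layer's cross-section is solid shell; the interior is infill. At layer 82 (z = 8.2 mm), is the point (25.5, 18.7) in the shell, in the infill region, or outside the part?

shell

At z = 8.2 mm: the cube is present — its section is the full 26×25 rectangle; the r=3 cylinder at (10.5, 2.5) gives a regular 16-gon of circumradius 3 (constant along its height); Merging all regions: the regions partially overlap (shared area 26.56 mm²), so overlapping operands fuse into one piece — 1 connected region. Overall, the cross-section is a single solid region. The nearest boundary edge runs (26.00, 25.00)→(26.00, 0.00); distance from the point to it = 0.50 mm. The point is inside the cross-section, 0.50 mm from the nearest boundary — within the 1.8 mm shell band (3 × 0.6).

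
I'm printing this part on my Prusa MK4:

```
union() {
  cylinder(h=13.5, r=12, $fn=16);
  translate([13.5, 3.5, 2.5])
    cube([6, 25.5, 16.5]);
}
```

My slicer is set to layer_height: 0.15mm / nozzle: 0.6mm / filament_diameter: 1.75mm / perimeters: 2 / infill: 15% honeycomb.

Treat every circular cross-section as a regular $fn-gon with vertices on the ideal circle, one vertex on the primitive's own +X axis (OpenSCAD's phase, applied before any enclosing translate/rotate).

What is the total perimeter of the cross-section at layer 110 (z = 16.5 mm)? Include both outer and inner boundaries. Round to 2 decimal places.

At z = 16.5 mm: the cylinder does not reach this height (z outside [0, 13.5]); the 6×25.5 cube at (13.5, 3.5) contributes its full rectangle (perimeter 63.00 mm); Merging all regions: only the 6×25.5 cube at (13.5, 3.5) is present, so the union is just that shape — boundary = 63.00 mm. Overall, the cross-section is a single solid region. Total boundary length (outer) = 63.00 mm.

63.00 mm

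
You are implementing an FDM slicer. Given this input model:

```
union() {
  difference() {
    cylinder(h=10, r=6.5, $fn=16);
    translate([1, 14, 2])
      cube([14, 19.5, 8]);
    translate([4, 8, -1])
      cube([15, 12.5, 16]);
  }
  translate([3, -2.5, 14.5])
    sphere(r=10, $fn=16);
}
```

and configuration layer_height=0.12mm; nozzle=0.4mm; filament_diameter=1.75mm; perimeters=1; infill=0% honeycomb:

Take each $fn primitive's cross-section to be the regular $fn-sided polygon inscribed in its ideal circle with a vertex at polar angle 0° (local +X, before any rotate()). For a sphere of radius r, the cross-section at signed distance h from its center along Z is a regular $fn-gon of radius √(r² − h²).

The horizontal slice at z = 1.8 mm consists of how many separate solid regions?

At z = 1.8 mm: the r=6.5 cylinder gives a regular 16-gon of circumradius 6.5 (constant along its height); the cube at (1, 14) is not intersected at this z (z outside [2, 10]); the cube at (4, 8) is present — its section is the full 15×12.5 rectangle; Subtracting the remaining from the first: starting from the r=6.5 cylinder, the 15×12.5 cube at (4, 8) misses the remaining region (no effect) — 1 connected region; the sphere at (3, -2.5) does not reach this height (|z−center|=12.700 > r=10); Combining (union): only that combined region is present, so the union is just that shape — 1 connected region. The result has 1 disconnected region.

1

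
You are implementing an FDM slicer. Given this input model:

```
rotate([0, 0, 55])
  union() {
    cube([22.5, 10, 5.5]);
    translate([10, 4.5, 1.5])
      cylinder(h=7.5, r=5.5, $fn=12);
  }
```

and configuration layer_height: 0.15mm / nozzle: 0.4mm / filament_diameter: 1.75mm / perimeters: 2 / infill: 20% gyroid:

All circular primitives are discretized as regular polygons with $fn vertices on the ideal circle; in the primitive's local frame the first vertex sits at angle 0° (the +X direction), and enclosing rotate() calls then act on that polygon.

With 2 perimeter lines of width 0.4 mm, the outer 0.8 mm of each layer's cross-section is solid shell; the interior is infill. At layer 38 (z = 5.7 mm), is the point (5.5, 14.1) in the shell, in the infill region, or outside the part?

shell

At z = 5.7 mm: the cube is absent (z outside [0, 5.5]); the r=5.5 cylinder at (10, 4.5) gives a regular 12-gon of circumradius 5.5 (constant along its height); Taking the union: only the r=5.5 cylinder at (10, 4.5) is present, so the union is just that shape — 1 connected region; (whole slice rotated 55° about Z — lengths, areas and connectivity unchanged). Overall, the cross-section is a single solid region. Undo the 55° rotation: the query point maps to (14.705, 3.582) in the un-rotated model frame. The nearest boundary edge runs (14.76, 1.75)→(15.50, 4.50); distance from the point to it = 0.53 mm. The point is inside the cross-section, 0.53 mm from the nearest boundary — within the 0.8 mm shell band (2 × 0.4).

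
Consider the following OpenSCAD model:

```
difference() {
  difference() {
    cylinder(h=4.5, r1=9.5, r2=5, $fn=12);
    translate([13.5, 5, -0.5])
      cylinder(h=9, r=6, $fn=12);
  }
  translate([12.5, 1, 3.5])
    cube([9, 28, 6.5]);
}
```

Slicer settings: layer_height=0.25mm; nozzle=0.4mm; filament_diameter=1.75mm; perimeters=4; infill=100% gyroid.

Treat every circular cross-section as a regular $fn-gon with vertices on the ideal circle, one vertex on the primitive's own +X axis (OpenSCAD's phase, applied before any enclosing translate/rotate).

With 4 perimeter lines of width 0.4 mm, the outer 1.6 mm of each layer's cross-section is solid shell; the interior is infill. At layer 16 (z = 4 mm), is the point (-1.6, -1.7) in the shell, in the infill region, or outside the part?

infill

At z = 4 mm: the cone: at t=0.889 of its height the radius interpolates to r₁+(r₂−r₁)t = 5.500, giving a regular 12-gon of that circumradius; the r=6 cylinder at (13.5, 5) gives a regular 12-gon of circumradius 6 (constant along its height); Subtracting the remaining from the first: starting from the cone, the r=6 cylinder at (13.5, 5) misses the remaining region (no effect) — 1 connected region; the cube at (12.5, 1) (footprint 9×28) is included at this height; After the difference (first − rest): starting from the result so far, the 9×28 cube at (12.5, 1) misses the remaining region (no effect) — 1 connected region. Overall, the cross-section is a single solid region. The nearest boundary edge runs (-2.75, -4.76)→(-4.76, -2.75); distance from the point to it = 2.98 mm. The point is inside the cross-section and 2.98 mm from the nearest boundary — more than the 1.6 mm shell width (4 × 0.4), so it's in the infill interior.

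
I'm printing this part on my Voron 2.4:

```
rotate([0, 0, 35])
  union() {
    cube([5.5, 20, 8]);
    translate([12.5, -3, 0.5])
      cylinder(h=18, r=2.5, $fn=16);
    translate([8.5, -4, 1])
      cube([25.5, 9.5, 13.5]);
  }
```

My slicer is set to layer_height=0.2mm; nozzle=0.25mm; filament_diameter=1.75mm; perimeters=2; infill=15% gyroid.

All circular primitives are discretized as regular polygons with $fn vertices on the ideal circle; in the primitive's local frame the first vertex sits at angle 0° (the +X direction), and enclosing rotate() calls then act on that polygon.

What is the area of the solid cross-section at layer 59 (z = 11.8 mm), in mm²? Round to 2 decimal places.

247.02 mm²

At z = 11.8 mm: the cube does not reach this height (z outside [0, 8]); the r=2.5 cylinder at (12.5, -3) contributes a regular 16-gon of circumradius 2.5 (area = (16/2)·2.500²·sin(360°/16) = 19.13 mm²); the cube at (8.5, -4) (footprint 25.5×9.5) is included at this height (area 242.25 mm²); Merging all regions: the regions partially overlap — summed areas 261.38 mm² minus the doubly-counted overlap 14.37 mm² gives 247.02 mm² — area = 247.02 mm²; (rotated 35° about Z; rotation is an isometry so areas/perimeters/island counts are preserved). Overall, the cross-section is a single solid region. Net area = 247.02 mm².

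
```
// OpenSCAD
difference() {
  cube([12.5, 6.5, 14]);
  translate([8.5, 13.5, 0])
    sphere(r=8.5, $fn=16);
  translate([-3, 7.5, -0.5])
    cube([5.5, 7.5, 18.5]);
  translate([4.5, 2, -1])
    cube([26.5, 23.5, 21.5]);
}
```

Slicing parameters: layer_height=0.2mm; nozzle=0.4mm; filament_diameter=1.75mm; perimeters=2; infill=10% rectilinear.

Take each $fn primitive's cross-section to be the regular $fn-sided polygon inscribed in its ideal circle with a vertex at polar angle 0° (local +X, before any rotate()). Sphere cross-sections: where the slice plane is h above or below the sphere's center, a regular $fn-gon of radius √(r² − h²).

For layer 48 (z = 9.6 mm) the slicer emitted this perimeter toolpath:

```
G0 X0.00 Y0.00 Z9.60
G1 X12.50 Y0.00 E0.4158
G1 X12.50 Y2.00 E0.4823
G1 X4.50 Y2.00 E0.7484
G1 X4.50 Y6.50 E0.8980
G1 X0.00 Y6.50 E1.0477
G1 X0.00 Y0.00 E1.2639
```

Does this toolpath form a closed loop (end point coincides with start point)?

Start point (G0): (0.00, 0.00). End point (last G1): the path returns to the start — closed.

yes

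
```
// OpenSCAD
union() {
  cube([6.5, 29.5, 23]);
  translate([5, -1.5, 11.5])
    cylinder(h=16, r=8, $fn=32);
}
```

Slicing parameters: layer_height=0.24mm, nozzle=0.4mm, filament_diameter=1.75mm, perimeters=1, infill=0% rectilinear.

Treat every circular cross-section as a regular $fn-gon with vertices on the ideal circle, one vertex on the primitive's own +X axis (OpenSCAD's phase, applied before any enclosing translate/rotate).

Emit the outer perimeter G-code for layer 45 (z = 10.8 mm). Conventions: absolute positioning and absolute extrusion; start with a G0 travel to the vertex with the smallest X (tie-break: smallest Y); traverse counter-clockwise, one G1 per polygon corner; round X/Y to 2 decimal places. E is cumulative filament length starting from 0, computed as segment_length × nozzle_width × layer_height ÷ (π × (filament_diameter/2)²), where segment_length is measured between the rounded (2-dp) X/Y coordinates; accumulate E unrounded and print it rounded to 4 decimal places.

At z = 10.8 mm: the 6.5×29.5 cube contributes its full rectangle; the cylinder at (5, -1.5) is absent (z outside [11.5, 27.5]); Taking the union: only the 6.5×29.5 cube is present, so the union is just that shape — 1 connected region. The outline is a single polygon with 4 vertices. Extrusion per mm of travel: 0.4 × 0.24 / (π × 0.875²) = 0.039912. Accumulating E over each segment gives final E = 2.8737.

G0 X0.00 Y0.00 Z10.80
G1 X6.50 Y0.00 E0.2594
G1 X6.50 Y29.50 E1.4368
G1 X0.00 Y29.50 E1.6963
G1 X0.00 Y0.00 E2.8737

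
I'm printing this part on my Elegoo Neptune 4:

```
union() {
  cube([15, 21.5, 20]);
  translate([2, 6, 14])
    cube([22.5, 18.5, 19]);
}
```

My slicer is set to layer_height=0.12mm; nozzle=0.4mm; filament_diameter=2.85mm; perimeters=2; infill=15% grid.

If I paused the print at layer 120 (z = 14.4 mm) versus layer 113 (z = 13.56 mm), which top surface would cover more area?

layer 120 (z = 14.4 mm)

Layer 120 (z = 14.4): the cube is present — its section is the full 15×21.5 rectangle (area 322.50 mm²); the cube at (2, 6) is present — its section is the full 22.5×18.5 rectangle (area 416.25 mm²); Merging all regions: the regions partially overlap — summed areas 738.75 mm² minus the doubly-counted overlap 201.50 mm² gives 537.25 mm² — area = 537.25 mm². So its area = 537.25 mm². Layer 113 (z = 13.56): the 15×21.5 cube contributes its full rectangle (area 322.50 mm²); the cube at (2, 6) is not intersected at this z (z outside [14, 33]); Combining (union): only the 15×21.5 cube is present, so the union is just that shape — area = 322.50 mm². So its area = 322.50 mm². Layer 120 is larger (537.25 vs 322.50 mm²).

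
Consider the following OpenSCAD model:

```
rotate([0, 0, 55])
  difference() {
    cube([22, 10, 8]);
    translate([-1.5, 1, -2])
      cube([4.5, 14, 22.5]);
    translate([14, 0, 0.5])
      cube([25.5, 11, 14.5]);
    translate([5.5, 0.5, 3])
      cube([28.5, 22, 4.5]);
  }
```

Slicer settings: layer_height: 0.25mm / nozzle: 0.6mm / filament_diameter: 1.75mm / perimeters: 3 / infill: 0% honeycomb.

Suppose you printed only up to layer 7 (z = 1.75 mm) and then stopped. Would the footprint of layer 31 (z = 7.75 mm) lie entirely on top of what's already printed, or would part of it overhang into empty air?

Compare the two slices. At z = 1.75: the cube is present — its section is the full 22×10 rectangle (area 220.00 mm²); the cube at (-1.5, 1) is present — its section is the full 4.5×14 rectangle (area 63.00 mm²); the 25.5×11 cube at (14, 0) contributes its full rectangle (area 280.50 mm²); the cube at (5.5, 0.5) does not reach this height (z outside [3, 7.5]); After the difference (first − rest): starting from the 22×10 cube (220.00 mm²), the 4.5×14 cube at (-1.5, 1) partially overlaps it — only the 27.00 mm² overlap (of its 63.00 mm²) is removed, clipping the outline; the 25.5×11 cube at (14, 0) partially overlaps it — only the 80.00 mm² overlap (of its 280.50 mm²) is removed, clipping the outline — area = 113.00 mm²; (rotated 55° about Z; rotation is an isometry so areas/perimeters/island counts are preserved). At z = 7.75: the cube is present — its section is the full 22×10 rectangle (area 220.00 mm²); the 4.5×14 cube at (-1.5, 1) contributes its full rectangle (area 63.00 mm²); the 25.5×11 cube at (14, 0) contributes its full rectangle (area 280.50 mm²); the cube at (5.5, 0.5) does not reach this height (z outside [3, 7.5]); Subtracting the remaining from the first: starting from the 22×10 cube (220.00 mm²), the 4.5×14 cube at (-1.5, 1) partially overlaps it — only the 27.00 mm² overlap (of its 63.00 mm²) is removed, clipping the outline; the 25.5×11 cube at (14, 0) partially overlaps it — only the 80.00 mm² overlap (of its 280.50 mm²) is removed, clipping the outline — area = 113.00 mm²; (whole slice rotated 55° about Z — lengths, areas and connectivity unchanged). Checking containment: the cross-section at z = 7.75 is a subset of the cross-section at z = 1.75.

entirely on top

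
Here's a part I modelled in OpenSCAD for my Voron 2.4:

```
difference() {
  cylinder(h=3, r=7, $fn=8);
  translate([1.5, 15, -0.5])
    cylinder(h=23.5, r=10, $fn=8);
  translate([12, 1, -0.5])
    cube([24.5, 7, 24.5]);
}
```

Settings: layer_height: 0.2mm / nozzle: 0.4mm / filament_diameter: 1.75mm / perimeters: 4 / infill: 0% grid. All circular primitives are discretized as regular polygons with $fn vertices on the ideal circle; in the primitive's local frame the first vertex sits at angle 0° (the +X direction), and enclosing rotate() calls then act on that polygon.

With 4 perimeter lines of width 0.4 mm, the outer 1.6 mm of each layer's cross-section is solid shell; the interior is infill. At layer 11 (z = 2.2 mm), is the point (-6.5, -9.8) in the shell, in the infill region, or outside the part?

outside

At z = 2.2 mm: the cylinder: section is a regular 8-gon, circumradius r=7; the r=10 cylinder at (1.5, 15) contributes a regular 8-gon of circumradius 10; the cube at (12, 1) (footprint 24.5×7) is included at this height; Subtracting the remaining from the first: starting from the r=7 cylinder, the r=10 cylinder at (1.5, 15) partially overlaps it — only the 4.36 mm² overlap (of its 282.84 mm²) is removed, clipping the outline; the 24.5×7 cube at (12, 1) misses the remaining region (no effect) — 1 connected region. Overall, the cross-section is a single solid region. The nearest boundary edge runs (-0.00, -7.00)→(-4.95, -4.95); distance from the point to it = 5.07 mm. The point is not inside any of the regions above, so it lies outside the cross-section (5.07 mm from the nearest boundary).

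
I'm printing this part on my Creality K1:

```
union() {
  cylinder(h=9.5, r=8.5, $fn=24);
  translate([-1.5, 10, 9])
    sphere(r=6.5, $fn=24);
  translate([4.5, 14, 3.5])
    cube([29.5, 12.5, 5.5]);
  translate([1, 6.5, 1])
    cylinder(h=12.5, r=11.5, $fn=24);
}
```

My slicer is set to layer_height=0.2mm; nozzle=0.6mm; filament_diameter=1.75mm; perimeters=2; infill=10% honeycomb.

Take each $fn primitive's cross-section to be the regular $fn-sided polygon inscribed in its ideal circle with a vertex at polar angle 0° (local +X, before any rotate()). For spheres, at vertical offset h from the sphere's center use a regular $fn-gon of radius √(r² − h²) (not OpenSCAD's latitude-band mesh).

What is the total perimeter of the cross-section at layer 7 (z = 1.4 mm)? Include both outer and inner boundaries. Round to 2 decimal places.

At z = 1.4 mm: the cylinder: section is a regular 24-gon, circumradius r=8.5 (perimeter = 2·24·8.500·sin(180°/24) = 53.25 mm); the sphere at (-1.5, 10) is absent (|z−center|=7.600 > r=6.5); the cube at (4.5, 14) is absent (z outside [3.5, 9]); the r=11.5 cylinder at (1, 6.5) gives a regular 24-gon of circumradius 11.5 (constant along its height) (perimeter = 2·24·11.500·sin(180°/24) = 72.05 mm); Merging all regions: the regions partially overlap (shared area 174.79 mm²), so the edge portions inside another operand are dropped and the merged outline is re-measured after clipping — boundary = 77.40 mm. Overall, the cross-section is a single solid region. Total boundary length (outer) = 77.40 mm.

77.40 mm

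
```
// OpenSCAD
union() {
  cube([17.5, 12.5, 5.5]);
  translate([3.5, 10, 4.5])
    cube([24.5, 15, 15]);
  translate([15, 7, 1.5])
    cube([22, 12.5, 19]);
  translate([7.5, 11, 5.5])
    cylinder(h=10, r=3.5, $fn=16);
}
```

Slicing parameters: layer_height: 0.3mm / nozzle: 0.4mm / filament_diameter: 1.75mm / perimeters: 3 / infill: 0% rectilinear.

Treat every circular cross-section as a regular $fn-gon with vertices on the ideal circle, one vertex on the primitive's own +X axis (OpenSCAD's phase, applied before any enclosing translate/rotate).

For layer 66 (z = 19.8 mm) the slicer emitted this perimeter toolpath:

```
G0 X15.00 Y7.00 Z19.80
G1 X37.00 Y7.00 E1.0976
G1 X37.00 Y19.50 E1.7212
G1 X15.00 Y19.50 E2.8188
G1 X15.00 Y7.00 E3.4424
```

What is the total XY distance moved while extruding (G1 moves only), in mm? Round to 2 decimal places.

69.00 mm

Sum the Euclidean lengths of each G1 segment: total = 69.00 mm.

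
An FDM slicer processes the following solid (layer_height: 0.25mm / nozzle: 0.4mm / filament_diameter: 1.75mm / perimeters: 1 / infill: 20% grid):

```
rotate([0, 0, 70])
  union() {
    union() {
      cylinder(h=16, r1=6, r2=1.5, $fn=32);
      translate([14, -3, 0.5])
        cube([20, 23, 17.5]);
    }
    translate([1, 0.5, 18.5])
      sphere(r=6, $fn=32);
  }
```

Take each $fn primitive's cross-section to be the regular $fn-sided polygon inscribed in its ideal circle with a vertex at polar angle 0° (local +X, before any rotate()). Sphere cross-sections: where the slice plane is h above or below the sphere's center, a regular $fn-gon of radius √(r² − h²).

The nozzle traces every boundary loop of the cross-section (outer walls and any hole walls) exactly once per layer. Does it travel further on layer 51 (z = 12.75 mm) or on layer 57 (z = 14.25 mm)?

Layer 51 (z = 12.75): the cone: at t=0.797 of its height the radius interpolates to r₁+(r₂−r₁)t = 2.414, giving a regular 32-gon of that circumradius (perimeter = 2·32·2.414·sin(180°/32) = 15.14 mm); the cube at (14, -3) (footprint 20×23) is included at this height (perimeter 86.00 mm); Merging all regions: the 2 present regions are separate (no shared area or edge), so areas and boundary lengths simply add and each stays a separate island — boundary = 101.14 mm; the r=6 sphere at (1, 0.5) contributes a regular 32-gon of circumradius √(6²−5.75²) = 1.714 (perimeter = 2·32·1.714·sin(180°/32) = 10.75 mm); Merging all regions: the regions partially overlap (shared area 8.18 mm²), so the edge portions inside another operand are dropped and the merged outline is re-measured after clipping — boundary = 101.65 mm; (rotated 70° about Z; rotation is an isometry so areas/perimeters/island counts are preserved). So its perimeter = 101.65 mm. Layer 57 (z = 14.25): the cone contributes a regular 32-gon of circumradius 1.992 (interpolated between r1=6 and r2=1.5 at t=0.891) (perimeter = 2·32·1.992·sin(180°/32) = 12.50 mm); the cube at (14, -3) is present — its section is the full 20×23 rectangle (perimeter 86.00 mm); Merging all regions: the 2 present regions are separate (no shared area or edge), so areas and boundary lengths simply add and each stays a separate island — boundary = 98.50 mm; the sphere at (1, 0.5): section is a regular 32-gon, circumradius = √(r²−h²) = √(6²−4.25²) = 4.235 (perimeter = 2·32·4.235·sin(180°/32) = 26.57 mm); Taking the union: the regions partially overlap (shared area 12.39 mm²), so the edge portions inside another operand are dropped and the merged outline is re-measured after clipping — boundary = 112.57 mm; (whole slice rotated 70° about Z — lengths, areas and connectivity unchanged). So its perimeter = 112.57 mm. Layer 57 is larger (112.57 vs 101.65 mm).

layer 57 (z = 14.25 mm)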